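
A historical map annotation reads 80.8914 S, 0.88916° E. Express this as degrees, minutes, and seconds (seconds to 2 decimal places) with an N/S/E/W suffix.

80°53′29.04″ S, 0°53′20.98″ E

Lat: whole degrees 80; 53.48400′ → 53′ and 29.0400″
λ: 0.889160 × 60 = 53.34960′ → 53′, remainder × 60 = 20.9760″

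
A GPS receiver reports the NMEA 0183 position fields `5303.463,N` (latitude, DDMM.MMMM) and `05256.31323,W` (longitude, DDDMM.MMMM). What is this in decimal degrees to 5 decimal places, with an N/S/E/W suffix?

53.05772° N, 52.93855° W

φ: split at 2 digits → 53° and 3.463′; 53 + 3.463/60 = 53.057717
Lon: split at 3 digits → 052° and 56.31323′; 52 + 56.31323/60 = 52.938554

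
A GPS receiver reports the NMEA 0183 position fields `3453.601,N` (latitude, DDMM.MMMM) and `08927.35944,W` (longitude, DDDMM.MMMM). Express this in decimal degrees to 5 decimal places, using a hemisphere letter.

34.89335° N, 89.45599° W

φ: split at 2 digits → 34° and 53.601′; 34 + 53.601/60 = 34.893350
Longitude: degrees = first 3 digits = 89, minutes = 27.35944; 89 + 27.35944/60 = 89.455991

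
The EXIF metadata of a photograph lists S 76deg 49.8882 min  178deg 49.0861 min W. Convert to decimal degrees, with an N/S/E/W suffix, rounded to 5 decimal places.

76.83147° S, 178.81810° W

Latitude: 76 + 49.8882/60 = 76.831470
λ: 178 + 49.0861/60 = 178.818102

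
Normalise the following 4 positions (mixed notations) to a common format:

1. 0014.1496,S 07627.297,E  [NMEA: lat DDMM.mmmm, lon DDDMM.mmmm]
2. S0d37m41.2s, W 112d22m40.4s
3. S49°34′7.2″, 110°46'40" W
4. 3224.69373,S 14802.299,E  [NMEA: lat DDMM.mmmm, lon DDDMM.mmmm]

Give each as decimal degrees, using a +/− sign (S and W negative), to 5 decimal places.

Point 1:
  Lat: degrees = first 2 digits = 0, minutes = 14.1496; 0 + 14.1496/60 = 0.235827
  S → negative
  Lon: degrees = first 3 digits = 76, minutes = 27.297; 76 + 27.297/60 = 76.454950
  E ⇒ keep positive
Point 2:
  Latitude: 37′ + 41.2″ = 37.68667′; 0 + 37.68667/60 = 0.628111
  S → negative
  λ: 112° + 22/60 + 40.4/3600 = 112 + 0.366667 + 0.011222 = 112.377889
  W → negative
Point 3:
  Latitude: 49 + 34/60 + 7.2/3600 = 49.568667
  S → negative
  Longitude: 46′ + 40″ = 46.66667′; 110 + 46.66667/60 = 110.777778
  hemisphere W, so the sign is −
Point 4:
  Lat: degrees = first 2 digits = 32, minutes = 24.69373; 32 + 24.69373/60 = 32.411562
  S → negative
  Lon: split at 3 digits → 148° and 2.299′; 148 + 2.299/60 = 148.038317
  E → positive

1. -0.23583, 76.45495
2. -0.62811, -112.37789
3. -49.56867, -110.77778
4. -32.41156, 148.03832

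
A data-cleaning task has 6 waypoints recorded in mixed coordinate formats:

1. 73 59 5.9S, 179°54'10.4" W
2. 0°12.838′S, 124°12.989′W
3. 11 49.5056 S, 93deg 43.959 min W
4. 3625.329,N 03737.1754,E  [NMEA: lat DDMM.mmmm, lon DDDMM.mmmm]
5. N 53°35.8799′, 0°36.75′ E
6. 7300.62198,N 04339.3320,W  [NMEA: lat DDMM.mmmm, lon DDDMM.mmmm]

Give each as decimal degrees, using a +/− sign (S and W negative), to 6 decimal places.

1. -73.984972, -179.902889
2. -0.213967, -124.216483
3. -11.825093, -93.732650
4. 36.422150, 37.619590
5. 53.597998, 0.612500
6. 73.010366, -43.655533

Point 1:
  Lat: 73° + 59/60 + 5.9/3600 = 73 + 0.983333 + 0.001639 = 73.9849722
  hemisphere S, so the sign is −
  λ: 179° + 54/60 + 10.4/3600 = 179 + 0.900000 + 0.002889 = 179.9028889
  hemisphere W, so the sign is −
Point 2:
  Lat: 0 + 12.838/60 = 0.2139667
  hemisphere S, so the sign is −
  Lon: 124 + 12.989/60 = 124.2164833
  W ⇒ negate
Point 3:
  φ: 49.5056′ = 0.825093°; total 11.8250933
  S → negative
  λ: 43.959′ = 0.732650°; total 93.7326500
  W ⇒ negate
Point 4:
  Lat: degrees = first 2 digits = 36, minutes = 25.329; 36 + 25.329/60 = 36.4221500
  N → positive
  Longitude: degrees = first 3 digits = 37, minutes = 37.1754; 37 + 37.1754/60 = 37.6195900
  E ⇒ keep positive
Point 5:
  φ: 35.8799′ = 0.597998°; total 53.5979983
  N → positive
  λ: 36.75′ = 0.612500°; total 0.6125000
  E → positive
Point 6:
  Lat: degrees = first 2 digits = 73, minutes = 0.62198; 73 + 0.62198/60 = 73.0103663
  N ⇒ keep positive
  Lon: degrees = first 3 digits = 43, minutes = 39.332; 43 + 39.332/60 = 43.6555333
  W ⇒ negate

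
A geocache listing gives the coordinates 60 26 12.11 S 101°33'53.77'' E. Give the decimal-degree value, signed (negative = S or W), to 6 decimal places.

-60.436697, 101.564936

Lat: 60° + 26/60 + 12.11/3600 = 60 + 0.433333 + 0.003364 = 60.4366972
S ⇒ negate
Longitude: 101 + 33/60 + 53.77/3600 = 101.5649361
E ⇒ keep positive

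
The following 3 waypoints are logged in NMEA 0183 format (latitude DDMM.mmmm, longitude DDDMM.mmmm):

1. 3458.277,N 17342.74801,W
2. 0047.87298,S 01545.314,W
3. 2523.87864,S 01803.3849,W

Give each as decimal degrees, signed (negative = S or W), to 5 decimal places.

1. 34.97128, -173.71247
2. -0.79788, -15.75523
3. -25.39798, -18.05642

Point 1:
  Lat: split at 2 digits → 34° and 58.277′; 34 + 58.277/60 = 34.971283
  N ⇒ keep positive
  Longitude: split at 3 digits → 173° and 42.74801′; 173 + 42.74801/60 = 173.712467
  W → negative
Point 2:
  Latitude: degrees = first 2 digits = 0, minutes = 47.87298; 0 + 47.87298/60 = 0.797883
  S → negative
  Lon: degrees = first 3 digits = 15, minutes = 45.314; 15 + 45.314/60 = 15.755233
  hemisphere W, so the sign is −
Point 3:
  Latitude: split at 2 digits → 25° and 23.87864′; 25 + 23.87864/60 = 25.397977
  S ⇒ negate
  Longitude: split at 3 digits → 018° and 3.3849′; 18 + 3.3849/60 = 18.056415
  hemisphere W, so the sign is −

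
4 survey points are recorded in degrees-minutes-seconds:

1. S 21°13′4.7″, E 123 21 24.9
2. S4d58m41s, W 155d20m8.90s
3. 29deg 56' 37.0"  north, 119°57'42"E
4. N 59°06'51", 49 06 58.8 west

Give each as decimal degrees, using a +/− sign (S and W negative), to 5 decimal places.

1. -21.21797, 123.35692
2. -4.97806, -155.33581
3. 29.94361, 119.96167
4. 59.11417, -49.11633

Point 1:
  Lat: 21 + 13/60 + 4.7/3600 = 21.217972
  S → negative
  Longitude: 123° + 21/60 + 24.9/3600 = 123 + 0.350000 + 0.006917 = 123.356917
  E → positive
Point 2:
  φ: 58′ + 41″ = 58.68333′; 4 + 58.68333/60 = 4.978056
  hemisphere S, so the sign is −
  Longitude: 155 + 20/60 + 8.9/3600 = 155.335806
  hemisphere W, so the sign is −
Point 3:
  φ: 56′ + 37″ = 56.61667′; 29 + 56.61667/60 = 29.943611
  N → positive
  Lon: 119 + 57/60 + 42/3600 = 119.961667
  E → positive
Point 4:
  Lat: 6′ + 51″ = 6.85000′; 59 + 6.85000/60 = 59.114167
  N → positive
  Lon: 49 + 6/60 + 58.8/3600 = 49.116333
  hemisphere W, so the sign is −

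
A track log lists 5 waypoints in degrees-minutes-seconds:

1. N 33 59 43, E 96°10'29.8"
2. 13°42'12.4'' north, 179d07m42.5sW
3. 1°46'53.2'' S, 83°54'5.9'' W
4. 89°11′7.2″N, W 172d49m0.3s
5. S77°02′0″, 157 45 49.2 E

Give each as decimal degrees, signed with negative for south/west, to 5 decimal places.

1. 33.99528, 96.17494
2. 13.70344, -179.12847
3. -1.78144, -83.90164
4. 89.18533, -172.81675
5. -77.03333, 157.76367

Point 1:
  φ: 59′ + 43″ = 59.71667′; 33 + 59.71667/60 = 33.995278
  N → positive
  Longitude: 96 + 10/60 + 29.8/3600 = 96.174944
  E ⇒ keep positive
Point 2:
  φ: 13° + 42/60 + 12.4/3600 = 13 + 0.700000 + 0.003444 = 13.703444
  N ⇒ keep positive
  Longitude: 7′ + 42.5″ = 7.70833′; 179 + 7.70833/60 = 179.128472
  hemisphere W, so the sign is −
Point 3:
  Latitude: 1° + 46/60 + 53.2/3600 = 1 + 0.766667 + 0.014778 = 1.781444
  S ⇒ negate
  λ: 83° + 54/60 + 5.9/3600 = 83 + 0.900000 + 0.001639 = 83.901639
  W → negative
Point 4:
  Latitude: 89 + 11/60 + 7.2/3600 = 89.185333
  N ⇒ keep positive
  Lon: 49′ + 0.3″ = 49.00500′; 172 + 49.00500/60 = 172.816750
  W ⇒ negate
Point 5:
  φ: 77° + 2/60 + 0/3600 = 77 + 0.033333 + 0.000000 = 77.033333
  S → negative
  Longitude: 157° + 45/60 + 49.2/3600 = 157 + 0.750000 + 0.013667 = 157.763667
  E ⇒ keep positive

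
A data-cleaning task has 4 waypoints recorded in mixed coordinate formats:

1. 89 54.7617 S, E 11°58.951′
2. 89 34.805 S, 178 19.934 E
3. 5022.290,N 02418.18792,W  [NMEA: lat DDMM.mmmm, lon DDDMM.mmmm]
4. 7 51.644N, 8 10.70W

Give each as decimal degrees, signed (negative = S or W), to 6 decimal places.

Point 1:
  φ: 54.7617′ = 0.912695°; total 89.9126950
  hemisphere S, so the sign is −
  Longitude: 11 + 58.951/60 = 11.9825167
  E → positive
Point 2:
  Latitude: 34.805′ = 0.580083°; total 89.5800833
  S → negative
  Lon: 178 + 19.934/60 = 178.3322333
  E → positive
Point 3:
  φ: degrees = first 2 digits = 50, minutes = 22.29; 50 + 22.29/60 = 50.3715000
  N ⇒ keep positive
  Longitude: split at 3 digits → 024° and 18.18792′; 24 + 18.18792/60 = 24.3031320
  hemisphere W, so the sign is −
Point 4:
  φ: 51.644′ = 0.860733°; total 7.8607333
  N ⇒ keep positive
  λ: 10.7′ = 0.178333°; total 8.1783333
  W ⇒ negate

1. -89.912695, 11.982517
2. -89.580083, 178.332233
3. 50.371500, -24.303132
4. 7.860733, -8.178333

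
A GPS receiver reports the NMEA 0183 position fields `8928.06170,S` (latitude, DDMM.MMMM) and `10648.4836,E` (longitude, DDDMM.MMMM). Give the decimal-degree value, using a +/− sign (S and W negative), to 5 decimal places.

-89.46770, 106.80806

Lat: degrees = first 2 digits = 89, minutes = 28.0617; 89 + 28.0617/60 = 89.467695
S ⇒ negate
Lon: degrees = first 3 digits = 106, minutes = 48.4836; 106 + 48.4836/60 = 106.808060
E → positive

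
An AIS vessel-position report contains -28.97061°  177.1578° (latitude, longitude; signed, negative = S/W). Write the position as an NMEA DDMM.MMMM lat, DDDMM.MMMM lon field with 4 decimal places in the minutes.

2858.2366,S / 17709.4680,E

Latitude is negative → S; |value| = 28.970610
φ: fractional part 0.970610 → 58.236600 minutes
Longitude: fractional part 0.157800 → 9.468000 minutes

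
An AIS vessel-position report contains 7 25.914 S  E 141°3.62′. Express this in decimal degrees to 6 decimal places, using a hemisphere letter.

7.431900° S, 141.060333° E

φ: 25.914′ = 0.431900°; total 7.4319000
λ: 3.62′ = 0.060333°; total 141.0603333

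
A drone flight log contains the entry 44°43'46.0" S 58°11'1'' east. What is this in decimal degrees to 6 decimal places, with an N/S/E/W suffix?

44.729444° S, 58.183611° E

Lat: 44° + 43/60 + 46/3600 = 44 + 0.716667 + 0.012778 = 44.7294444
λ: 58° + 11/60 + 1/3600 = 58 + 0.183333 + 0.000278 = 58.1836111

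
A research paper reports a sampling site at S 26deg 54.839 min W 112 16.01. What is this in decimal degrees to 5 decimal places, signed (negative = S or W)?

Latitude: 26 + 54.839/60 = 26.913983
S → negative
Longitude: 112 + 16.01/60 = 112.266833
W → negative

-26.91398, -112.26683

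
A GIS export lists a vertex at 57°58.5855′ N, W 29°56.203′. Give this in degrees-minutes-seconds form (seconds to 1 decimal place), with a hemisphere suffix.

57°58′35.1″ N, 29°56′12.2″ W

φ: 58.58550′ → 58′ and 0.58550 × 60 = 35.130″
λ: 56.20300′ → 56′ and 0.20300 × 60 = 12.180″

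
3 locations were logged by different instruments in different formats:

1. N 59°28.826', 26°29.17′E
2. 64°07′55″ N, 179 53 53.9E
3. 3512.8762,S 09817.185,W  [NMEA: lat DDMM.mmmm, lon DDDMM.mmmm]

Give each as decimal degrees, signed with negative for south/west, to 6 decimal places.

Point 1:
  Latitude: 59 + 28.826/60 = 59.4804333
  N → positive
  λ: 29.17′ = 0.486167°; total 26.4861667
  E ⇒ keep positive
Point 2:
  Latitude: 7′ + 55″ = 7.91667′; 64 + 7.91667/60 = 64.1319444
  N ⇒ keep positive
  Longitude: 179 + 53/60 + 53.9/3600 = 179.8983056
  E ⇒ keep positive
Point 3:
  Latitude: split at 2 digits → 35° and 12.8762′; 35 + 12.8762/60 = 35.2146033
  hemisphere S, so the sign is −
  λ: split at 3 digits → 098° and 17.185′; 98 + 17.185/60 = 98.2864167
  W → negative

1. 59.480433, 26.486167
2. 64.131944, 179.898306
3. -35.214603, -98.286417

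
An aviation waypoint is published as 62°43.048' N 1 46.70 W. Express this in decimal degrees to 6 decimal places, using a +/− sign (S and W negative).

62.717467, -1.778333

φ: 62 + 43.048/60 = 62.7174667
N ⇒ keep positive
λ: 1 + 46.7/60 = 1.7783333
hemisphere W, so the sign is −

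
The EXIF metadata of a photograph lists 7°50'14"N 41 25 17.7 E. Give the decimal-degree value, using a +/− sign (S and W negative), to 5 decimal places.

7.83722, 41.42158

Latitude: 7° + 50/60 + 14/3600 = 7 + 0.833333 + 0.003889 = 7.837222
N → positive
Lon: 41° + 25/60 + 17.7/3600 = 41 + 0.416667 + 0.004917 = 41.421583
E → positive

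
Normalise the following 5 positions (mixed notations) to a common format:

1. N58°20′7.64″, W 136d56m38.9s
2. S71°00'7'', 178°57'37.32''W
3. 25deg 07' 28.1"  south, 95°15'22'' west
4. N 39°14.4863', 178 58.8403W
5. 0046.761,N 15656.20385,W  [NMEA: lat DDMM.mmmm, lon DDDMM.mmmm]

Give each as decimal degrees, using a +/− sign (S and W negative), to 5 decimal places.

1. 58.33546, -136.94414
2. -71.00194, -178.96037
3. -25.12447, -95.25611
4. 39.24144, -178.98067
5. 0.77935, -156.93673

Point 1:
  Lat: 58 + 20/60 + 7.64/3600 = 58.335456
  N ⇒ keep positive
  Longitude: 136° + 56/60 + 38.9/3600 = 136 + 0.933333 + 0.010806 = 136.944139
  W ⇒ negate
Point 2:
  Lat: 71 + 0/60 + 7/3600 = 71.001944
  S ⇒ negate
  Lon: 178° + 57/60 + 37.32/3600 = 178 + 0.950000 + 0.010367 = 178.960367
  W ⇒ negate
Point 3:
  Latitude: 25 + 7/60 + 28.1/3600 = 25.124472
  S → negative
  Longitude: 95 + 15/60 + 22/3600 = 95.256111
  W ⇒ negate
Point 4:
  Lat: 39 + 14.4863/60 = 39.241438
  N → positive
  Lon: 58.8403′ = 0.980672°; total 178.980672
  W → negative
Point 5:
  Latitude: split at 2 digits → 00° and 46.761′; 0 + 46.761/60 = 0.779350
  N ⇒ keep positive
  Longitude: split at 3 digits → 156° and 56.20385′; 156 + 56.20385/60 = 156.936731
  W → negative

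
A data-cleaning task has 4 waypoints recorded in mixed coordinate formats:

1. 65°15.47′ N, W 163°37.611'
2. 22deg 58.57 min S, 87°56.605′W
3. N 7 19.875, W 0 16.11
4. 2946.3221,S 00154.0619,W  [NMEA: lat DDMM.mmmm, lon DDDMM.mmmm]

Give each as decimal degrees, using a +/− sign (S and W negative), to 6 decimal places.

Point 1:
  Lat: 15.47′ = 0.257833°; total 65.2578333
  N ⇒ keep positive
  λ: 37.611′ = 0.626850°; total 163.6268500
  W ⇒ negate
Point 2:
  Latitude: 58.57′ = 0.976167°; total 22.9761667
  S → negative
  Lon: 87 + 56.605/60 = 87.9434167
  hemisphere W, so the sign is −
Point 3:
  φ: 19.875′ = 0.331250°; total 7.3312500
  N ⇒ keep positive
  λ: 0 + 16.11/60 = 0.2685000
  W ⇒ negate
Point 4:
  Latitude: split at 2 digits → 29° and 46.3221′; 29 + 46.3221/60 = 29.7720350
  hemisphere S, so the sign is −
  Longitude: split at 3 digits → 001° and 54.0619′; 1 + 54.0619/60 = 1.9010317
  hemisphere W, so the sign is −

1. 65.257833, -163.626850
2. -22.976167, -87.943417
3. 7.331250, -0.268500
4. -29.772035, -1.901032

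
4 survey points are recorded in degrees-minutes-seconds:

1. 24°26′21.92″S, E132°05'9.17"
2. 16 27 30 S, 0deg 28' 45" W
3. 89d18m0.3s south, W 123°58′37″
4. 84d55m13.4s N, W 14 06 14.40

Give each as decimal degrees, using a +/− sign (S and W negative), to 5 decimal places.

Point 1:
  Latitude: 24° + 26/60 + 21.92/3600 = 24 + 0.433333 + 0.006089 = 24.439422
  S → negative
  Lon: 5′ + 9.17″ = 5.15283′; 132 + 5.15283/60 = 132.085881
  E ⇒ keep positive
Point 2:
  φ: 27′ + 30″ = 27.50000′; 16 + 27.50000/60 = 16.458333
  hemisphere S, so the sign is −
  λ: 0° + 28/60 + 45/3600 = 0 + 0.466667 + 0.012500 = 0.479167
  hemisphere W, so the sign is −
Point 3:
  Latitude: 89° + 18/60 + 0.3/3600 = 89 + 0.300000 + 0.000083 = 89.300083
  hemisphere S, so the sign is −
  λ: 123 + 58/60 + 37/3600 = 123.976944
  W → negative
Point 4:
  φ: 84 + 55/60 + 13.4/3600 = 84.920389
  N ⇒ keep positive
  λ: 14 + 6/60 + 14.4/3600 = 14.104000
  W ⇒ negate

1. -24.43942, 132.08588
2. -16.45833, -0.47917
3. -89.30008, -123.97694
4. 84.92039, -14.10400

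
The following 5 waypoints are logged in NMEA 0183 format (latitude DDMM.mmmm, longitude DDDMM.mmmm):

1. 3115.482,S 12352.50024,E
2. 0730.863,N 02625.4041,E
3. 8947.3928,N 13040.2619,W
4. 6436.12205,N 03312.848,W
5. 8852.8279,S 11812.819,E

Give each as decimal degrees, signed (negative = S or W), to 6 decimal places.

Point 1:
  Lat: split at 2 digits → 31° and 15.482′; 31 + 15.482/60 = 31.2580333
  S → negative
  Longitude: split at 3 digits → 123° and 52.50024′; 123 + 52.50024/60 = 123.8750040
  E ⇒ keep positive
Point 2:
  φ: degrees = first 2 digits = 7, minutes = 30.863; 7 + 30.863/60 = 7.5143833
  N ⇒ keep positive
  Lon: split at 3 digits → 026° and 25.4041′; 26 + 25.4041/60 = 26.4234017
  E ⇒ keep positive
Point 3:
  Lat: degrees = first 2 digits = 89, minutes = 47.3928; 89 + 47.3928/60 = 89.7898800
  N ⇒ keep positive
  Longitude: split at 3 digits → 130° and 40.2619′; 130 + 40.2619/60 = 130.6710317
  W ⇒ negate
Point 4:
  φ: degrees = first 2 digits = 64, minutes = 36.12205; 64 + 36.12205/60 = 64.6020342
  N ⇒ keep positive
  λ: split at 3 digits → 033° and 12.848′; 33 + 12.848/60 = 33.2141333
  hemisphere W, so the sign is −
Point 5:
  φ: degrees = first 2 digits = 88, minutes = 52.8279; 88 + 52.8279/60 = 88.8804650
  hemisphere S, so the sign is −
  λ: degrees = first 3 digits = 118, minutes = 12.819; 118 + 12.819/60 = 118.2136500
  E → positive

1. -31.258033, 123.875004
2. 7.514383, 26.423402
3. 89.789880, -130.671032
4. 64.602034, -33.214133
5. -88.880465, 118.213650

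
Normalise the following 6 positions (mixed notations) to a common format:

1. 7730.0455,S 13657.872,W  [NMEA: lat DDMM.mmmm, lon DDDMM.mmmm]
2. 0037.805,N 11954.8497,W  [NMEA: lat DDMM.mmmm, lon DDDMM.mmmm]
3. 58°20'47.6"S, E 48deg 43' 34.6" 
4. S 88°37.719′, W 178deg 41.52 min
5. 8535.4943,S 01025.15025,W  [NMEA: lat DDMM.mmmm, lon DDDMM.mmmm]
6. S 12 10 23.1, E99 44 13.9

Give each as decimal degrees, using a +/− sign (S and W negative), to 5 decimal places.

1. -77.50076, -136.96453
2. 0.63008, -119.91416
3. -58.34656, 48.72628
4. -88.62865, -178.69200
5. -85.59157, -10.41917
6. -12.17308, 99.73719

Point 1:
  φ: degrees = first 2 digits = 77, minutes = 30.0455; 77 + 30.0455/60 = 77.500758
  S → negative
  Longitude: split at 3 digits → 136° and 57.872′; 136 + 57.872/60 = 136.964533
  W ⇒ negate
Point 2:
  φ: split at 2 digits → 00° and 37.805′; 0 + 37.805/60 = 0.630083
  N → positive
  Longitude: split at 3 digits → 119° and 54.8497′; 119 + 54.8497/60 = 119.914162
  W ⇒ negate
Point 3:
  Latitude: 20′ + 47.6″ = 20.79333′; 58 + 20.79333/60 = 58.346556
  S → negative
  Lon: 48° + 43/60 + 34.6/3600 = 48 + 0.716667 + 0.009611 = 48.726278
  E → positive
Point 4:
  Lat: 88 + 37.719/60 = 88.628650
  S ⇒ negate
  Lon: 178 + 41.52/60 = 178.692000
  W → negative
Point 5:
  Latitude: split at 2 digits → 85° and 35.4943′; 85 + 35.4943/60 = 85.591572
  S ⇒ negate
  Longitude: split at 3 digits → 010° and 25.15025′; 10 + 25.15025/60 = 10.419171
  W → negative
Point 6:
  Latitude: 12 + 10/60 + 23.1/3600 = 12.173083
  S ⇒ negate
  λ: 99° + 44/60 + 13.9/3600 = 99 + 0.733333 + 0.003861 = 99.737194
  E ⇒ keep positive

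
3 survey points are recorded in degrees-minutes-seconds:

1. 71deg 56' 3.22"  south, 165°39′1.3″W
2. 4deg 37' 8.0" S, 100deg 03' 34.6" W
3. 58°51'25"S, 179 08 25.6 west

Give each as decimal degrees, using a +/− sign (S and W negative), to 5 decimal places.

1. -71.93423, -165.65036
2. -4.61889, -100.05961
3. -58.85694, -179.14044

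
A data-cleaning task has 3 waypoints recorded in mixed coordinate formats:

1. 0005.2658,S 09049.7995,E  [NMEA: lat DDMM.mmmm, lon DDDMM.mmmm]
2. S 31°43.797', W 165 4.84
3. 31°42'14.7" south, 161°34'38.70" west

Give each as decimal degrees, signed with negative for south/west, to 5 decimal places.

1. -0.08776, 90.82999
2. -31.72995, -165.08067
3. -31.70408, -161.57742

Point 1:
  φ: split at 2 digits → 00° and 5.2658′; 0 + 5.2658/60 = 0.087763
  hemisphere S, so the sign is −
  λ: split at 3 digits → 090° and 49.7995′; 90 + 49.7995/60 = 90.829992
  E → positive
Point 2:
  φ: 43.797′ = 0.729950°; total 31.729950
  hemisphere S, so the sign is −
  λ: 165 + 4.84/60 = 165.080667
  hemisphere W, so the sign is −
Point 3:
  Lat: 31 + 42/60 + 14.7/3600 = 31.704083
  S ⇒ negate
  Lon: 161° + 34/60 + 38.7/3600 = 161 + 0.566667 + 0.010750 = 161.577417
  hemisphere W, so the sign is −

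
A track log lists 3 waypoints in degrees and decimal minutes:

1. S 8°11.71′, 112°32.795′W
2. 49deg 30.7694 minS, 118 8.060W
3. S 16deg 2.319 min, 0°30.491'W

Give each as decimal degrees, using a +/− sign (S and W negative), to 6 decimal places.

Point 1:
  Latitude: 8 + 11.71/60 = 8.1951667
  S → negative
  Lon: 112 + 32.795/60 = 112.5465833
  W → negative
Point 2:
  Lat: 49 + 30.7694/60 = 49.5128233
  S → negative
  Longitude: 118 + 8.06/60 = 118.1343333
  W → negative
Point 3:
  Latitude: 16 + 2.319/60 = 16.0386500
  hemisphere S, so the sign is −
  λ: 30.491′ = 0.508183°; total 0.5081833
  W ⇒ negate

1. -8.195167, -112.546583
2. -49.512823, -118.134333
3. -16.038650, -0.508183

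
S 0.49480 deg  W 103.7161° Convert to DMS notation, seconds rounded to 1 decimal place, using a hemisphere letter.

0°29′41.3″ S, 103°42′58.0″ W

Lat: whole degrees 0; 29.68800′ → 29′ and 41.280″
Longitude: 0.716100 × 60 = 42.96600′ → 42′, remainder × 60 = 57.960″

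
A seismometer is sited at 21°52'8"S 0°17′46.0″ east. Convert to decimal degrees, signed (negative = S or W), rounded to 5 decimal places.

Latitude: 52′ + 8″ = 52.13333′; 21 + 52.13333/60 = 21.868889
S ⇒ negate
Lon: 0 + 17/60 + 46/3600 = 0.296111
E ⇒ keep positive

-21.86889, 0.29611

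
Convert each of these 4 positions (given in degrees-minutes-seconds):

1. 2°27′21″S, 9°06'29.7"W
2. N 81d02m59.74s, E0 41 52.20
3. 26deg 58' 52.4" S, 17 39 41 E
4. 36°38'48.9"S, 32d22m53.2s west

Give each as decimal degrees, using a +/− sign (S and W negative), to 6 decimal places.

Point 1:
  φ: 2° + 27/60 + 21/3600 = 2 + 0.450000 + 0.005833 = 2.4558333
  S ⇒ negate
  Lon: 9 + 6/60 + 29.7/3600 = 9.1082500
  W ⇒ negate
Point 2:
  φ: 81° + 2/60 + 59.74/3600 = 81 + 0.033333 + 0.016594 = 81.0499278
  N ⇒ keep positive
  Lon: 0 + 41/60 + 52.2/3600 = 0.6978333
  E ⇒ keep positive
Point 3:
  φ: 26 + 58/60 + 52.4/3600 = 26.9812222
  S ⇒ negate
  λ: 17 + 39/60 + 41/3600 = 17.6613889
  E → positive
Point 4:
  Lat: 36° + 38/60 + 48.9/3600 = 36 + 0.633333 + 0.013583 = 36.6469167
  S ⇒ negate
  Lon: 32° + 22/60 + 53.2/3600 = 32 + 0.366667 + 0.014778 = 32.3814444
  W → negative

1. -2.455833, -9.108250
2. 81.049928, 0.697833
3. -26.981222, 17.661389
4. -36.646917, -32.381444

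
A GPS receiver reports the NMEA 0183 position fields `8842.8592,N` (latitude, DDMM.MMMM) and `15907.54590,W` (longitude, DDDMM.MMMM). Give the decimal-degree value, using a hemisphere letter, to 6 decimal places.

φ: degrees = first 2 digits = 88, minutes = 42.8592; 88 + 42.8592/60 = 88.7143200
Lon: split at 3 digits → 159° and 7.5459′; 159 + 7.5459/60 = 159.1257650

88.714320° N, 159.125765° W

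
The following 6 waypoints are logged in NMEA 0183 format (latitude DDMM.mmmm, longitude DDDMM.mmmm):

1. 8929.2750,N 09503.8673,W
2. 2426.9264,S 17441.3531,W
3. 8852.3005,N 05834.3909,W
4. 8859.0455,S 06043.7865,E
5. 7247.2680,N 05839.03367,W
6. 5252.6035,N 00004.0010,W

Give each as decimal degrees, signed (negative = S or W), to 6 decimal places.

1. 89.487917, -95.064455
2. -24.448773, -174.689218
3. 88.871675, -58.573182
4. -88.984092, 60.729775
5. 72.787800, -58.650561
6. 52.876725, -0.066683

Point 1:
  φ: split at 2 digits → 89° and 29.275′; 89 + 29.275/60 = 89.4879167
  N ⇒ keep positive
  λ: split at 3 digits → 095° and 3.8673′; 95 + 3.8673/60 = 95.0644550
  W → negative
Point 2:
  Latitude: degrees = first 2 digits = 24, minutes = 26.9264; 24 + 26.9264/60 = 24.4487733
  S → negative
  λ: degrees = first 3 digits = 174, minutes = 41.3531; 174 + 41.3531/60 = 174.6892183
  W → negative
Point 3:
  φ: split at 2 digits → 88° and 52.3005′; 88 + 52.3005/60 = 88.8716750
  N ⇒ keep positive
  λ: degrees = first 3 digits = 58, minutes = 34.3909; 58 + 34.3909/60 = 58.5731817
  hemisphere W, so the sign is −
Point 4:
  Latitude: split at 2 digits → 88° and 59.0455′; 88 + 59.0455/60 = 88.9840917
  hemisphere S, so the sign is −
  Longitude: split at 3 digits → 060° and 43.7865′; 60 + 43.7865/60 = 60.7297750
  E ⇒ keep positive
Point 5:
  Latitude: degrees = first 2 digits = 72, minutes = 47.268; 72 + 47.268/60 = 72.7878000
  N → positive
  Longitude: degrees = first 3 digits = 58, minutes = 39.03367; 58 + 39.03367/60 = 58.6505612
  W → negative
Point 6:
  Latitude: degrees = first 2 digits = 52, minutes = 52.6035; 52 + 52.6035/60 = 52.8767250
  N ⇒ keep positive
  λ: split at 3 digits → 000° and 4.001′; 0 + 4.001/60 = 0.0666833
  W → negative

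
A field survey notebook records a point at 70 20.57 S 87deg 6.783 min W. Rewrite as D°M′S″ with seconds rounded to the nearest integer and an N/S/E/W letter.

70°20′34″ S, 87°06′47″ W

φ: fractional minutes 0.57000 × 60 = 34.20″
Longitude: fractional minutes 0.78300 × 60 = 46.98″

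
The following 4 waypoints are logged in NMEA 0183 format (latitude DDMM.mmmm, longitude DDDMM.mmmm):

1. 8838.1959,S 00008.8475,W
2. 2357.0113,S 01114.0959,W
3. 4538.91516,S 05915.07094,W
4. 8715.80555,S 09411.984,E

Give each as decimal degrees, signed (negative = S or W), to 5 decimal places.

1. -88.63660, -0.14746
2. -23.95019, -11.23493
3. -45.64859, -59.25118
4. -87.26343, 94.19973

Point 1:
  φ: split at 2 digits → 88° and 38.1959′; 88 + 38.1959/60 = 88.636598
  S → negative
  Lon: degrees = first 3 digits = 0, minutes = 8.8475; 0 + 8.8475/60 = 0.147458
  W ⇒ negate
Point 2:
  Latitude: degrees = first 2 digits = 23, minutes = 57.0113; 23 + 57.0113/60 = 23.950188
  hemisphere S, so the sign is −
  Longitude: split at 3 digits → 011° and 14.0959′; 11 + 14.0959/60 = 11.234932
  W → negative
Point 3:
  φ: degrees = first 2 digits = 45, minutes = 38.91516; 45 + 38.91516/60 = 45.648586
  S → negative
  Lon: degrees = first 3 digits = 59, minutes = 15.07094; 59 + 15.07094/60 = 59.251182
  hemisphere W, so the sign is −
Point 4:
  φ: degrees = first 2 digits = 87, minutes = 15.80555; 87 + 15.80555/60 = 87.263426
  hemisphere S, so the sign is −
  λ: degrees = first 3 digits = 94, minutes = 11.984; 94 + 11.984/60 = 94.199733
  E ⇒ keep positive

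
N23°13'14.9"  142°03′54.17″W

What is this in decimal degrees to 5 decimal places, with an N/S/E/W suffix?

Latitude: 23° + 13/60 + 14.9/3600 = 23 + 0.216667 + 0.004139 = 23.220806
λ: 3′ + 54.17″ = 3.90283′; 142 + 3.90283/60 = 142.065047

23.22081° N, 142.06505° W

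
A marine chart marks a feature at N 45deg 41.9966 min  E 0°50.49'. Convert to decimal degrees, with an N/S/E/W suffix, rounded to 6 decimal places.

Lat: 45 + 41.9966/60 = 45.6999433
Longitude: 0 + 50.49/60 = 0.8415000

45.699943° N, 0.841500° E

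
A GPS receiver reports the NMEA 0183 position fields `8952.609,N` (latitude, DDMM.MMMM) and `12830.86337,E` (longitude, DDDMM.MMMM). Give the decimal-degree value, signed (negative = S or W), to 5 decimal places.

89.87682, 128.51439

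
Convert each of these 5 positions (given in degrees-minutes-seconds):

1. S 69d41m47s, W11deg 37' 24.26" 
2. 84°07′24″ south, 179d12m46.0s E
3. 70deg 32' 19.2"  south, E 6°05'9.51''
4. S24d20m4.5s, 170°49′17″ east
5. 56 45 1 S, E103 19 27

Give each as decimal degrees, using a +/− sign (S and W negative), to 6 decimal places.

Point 1:
  Latitude: 69 + 41/60 + 47/3600 = 69.6963889
  hemisphere S, so the sign is −
  Longitude: 11° + 37/60 + 24.26/3600 = 11 + 0.616667 + 0.006739 = 11.6234056
  W ⇒ negate
Point 2:
  φ: 7′ + 24″ = 7.40000′; 84 + 7.40000/60 = 84.1233333
  S → negative
  Longitude: 179 + 12/60 + 46/3600 = 179.2127778
  E ⇒ keep positive
Point 3:
  Lat: 32′ + 19.2″ = 32.32000′; 70 + 32.32000/60 = 70.5386667
  S → negative
  λ: 6 + 5/60 + 9.51/3600 = 6.0859750
  E → positive
Point 4:
  φ: 24 + 20/60 + 4.5/3600 = 24.3345833
  S → negative
  Longitude: 170° + 49/60 + 17/3600 = 170 + 0.816667 + 0.004722 = 170.8213889
  E ⇒ keep positive
Point 5:
  φ: 45′ + 1″ = 45.01667′; 56 + 45.01667/60 = 56.7502778
  S → negative
  Lon: 103° + 19/60 + 27/3600 = 103 + 0.316667 + 0.007500 = 103.3241667
  E ⇒ keep positive

1. -69.696389, -11.623406
2. -84.123333, 179.212778
3. -70.538667, 6.085975
4. -24.334583, 170.821389
5. -56.750278, 103.324167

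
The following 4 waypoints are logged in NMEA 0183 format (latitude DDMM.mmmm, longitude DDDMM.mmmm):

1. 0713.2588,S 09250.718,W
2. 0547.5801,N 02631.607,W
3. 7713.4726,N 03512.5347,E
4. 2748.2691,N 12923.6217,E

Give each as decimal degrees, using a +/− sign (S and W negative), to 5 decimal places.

1. -7.22098, -92.84530
2. 5.79300, -26.52678
3. 77.22454, 35.20891
4. 27.80449, 129.39370

Point 1:
  Lat: split at 2 digits → 07° and 13.2588′; 7 + 13.2588/60 = 7.220980
  S → negative
  Lon: split at 3 digits → 092° and 50.718′; 92 + 50.718/60 = 92.845300
  W → negative
Point 2:
  Lat: split at 2 digits → 05° and 47.5801′; 5 + 47.5801/60 = 5.793002
  N ⇒ keep positive
  λ: degrees = first 3 digits = 26, minutes = 31.607; 26 + 31.607/60 = 26.526783
  W → negative
Point 3:
  φ: degrees = first 2 digits = 77, minutes = 13.4726; 77 + 13.4726/60 = 77.224543
  N → positive
  Longitude: degrees = first 3 digits = 35, minutes = 12.5347; 35 + 12.5347/60 = 35.208912
  E ⇒ keep positive
Point 4:
  Lat: degrees = first 2 digits = 27, minutes = 48.2691; 27 + 48.2691/60 = 27.804485
  N → positive
  Lon: split at 3 digits → 129° and 23.6217′; 129 + 23.6217/60 = 129.393695
  E ⇒ keep positive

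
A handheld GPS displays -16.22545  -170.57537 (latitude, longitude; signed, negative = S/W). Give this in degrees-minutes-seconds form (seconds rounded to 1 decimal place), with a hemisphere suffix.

16°13′31.6″ S, 170°34′31.3″ W

Latitude is negative → S; |value| = 16.225450
Lat: 0.225450 × 60 = 13.52700′ → 13′, remainder × 60 = 31.620″
Longitude is negative → W; |value| = 170.575370
Longitude: 0.575370 × 60 = 34.52220′ → 34′, remainder × 60 = 31.332″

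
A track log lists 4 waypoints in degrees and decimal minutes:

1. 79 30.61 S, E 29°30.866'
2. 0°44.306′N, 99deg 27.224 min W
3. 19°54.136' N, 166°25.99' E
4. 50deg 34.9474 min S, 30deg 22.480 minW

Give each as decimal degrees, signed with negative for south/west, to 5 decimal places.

Point 1:
  Latitude: 30.61′ = 0.510167°; total 79.510167
  S → negative
  Longitude: 29 + 30.866/60 = 29.514433
  E → positive
Point 2:
  φ: 44.306′ = 0.738433°; total 0.738433
  N → positive
  Lon: 99 + 27.224/60 = 99.453733
  hemisphere W, so the sign is −
Point 3:
  Lat: 54.136′ = 0.902267°; total 19.902267
  N → positive
  Lon: 25.99′ = 0.433167°; total 166.433167
  E → positive
Point 4:
  Latitude: 34.9474′ = 0.582457°; total 50.582457
  S → negative
  λ: 30 + 22.48/60 = 30.374667
  W ⇒ negate

1. -79.51017, 29.51443
2. 0.73843, -99.45373
3. 19.90227, 166.43317
4. -50.58246, -30.37467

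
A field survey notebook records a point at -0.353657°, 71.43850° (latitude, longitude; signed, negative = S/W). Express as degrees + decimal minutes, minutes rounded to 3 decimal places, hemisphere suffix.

Latitude is negative → S; |value| = 0.353657
φ: minutes = (0.353657 − 0) × 60 = 21.21942
Longitude: minutes = (71.438500 − 71) × 60 = 26.31000

0° 21.219′ S, 71° 26.310′ E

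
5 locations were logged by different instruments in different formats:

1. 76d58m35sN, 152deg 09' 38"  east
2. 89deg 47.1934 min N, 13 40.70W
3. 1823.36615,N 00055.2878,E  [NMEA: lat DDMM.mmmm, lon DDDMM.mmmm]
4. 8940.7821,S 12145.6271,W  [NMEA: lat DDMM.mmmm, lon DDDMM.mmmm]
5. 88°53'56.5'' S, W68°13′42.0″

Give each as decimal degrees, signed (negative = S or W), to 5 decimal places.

1. 76.97639, 152.16056
2. 89.78656, -13.67833
3. 18.38944, 0.92146
4. -89.67970, -121.76045
5. -88.89903, -68.22833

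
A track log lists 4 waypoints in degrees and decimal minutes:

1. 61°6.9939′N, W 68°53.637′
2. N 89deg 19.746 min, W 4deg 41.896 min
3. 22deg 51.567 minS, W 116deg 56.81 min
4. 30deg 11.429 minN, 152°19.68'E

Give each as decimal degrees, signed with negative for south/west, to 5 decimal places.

1. 61.11657, -68.89395
2. 89.32910, -4.69827
3. -22.85945, -116.94683
4. 30.19048, 152.32800

Point 1:
  Lat: 6.9939′ = 0.116565°; total 61.116565
  N ⇒ keep positive
  Lon: 53.637′ = 0.893950°; total 68.893950
  W ⇒ negate
Point 2:
  φ: 19.746′ = 0.329100°; total 89.329100
  N ⇒ keep positive
  Longitude: 41.896′ = 0.698267°; total 4.698267
  hemisphere W, so the sign is −
Point 3:
  Latitude: 51.567′ = 0.859450°; total 22.859450
  S ⇒ negate
  Lon: 56.81′ = 0.946833°; total 116.946833
  W ⇒ negate
Point 4:
  Lat: 11.429′ = 0.190483°; total 30.190483
  N ⇒ keep positive
  λ: 19.68′ = 0.328000°; total 152.328000
  E → positive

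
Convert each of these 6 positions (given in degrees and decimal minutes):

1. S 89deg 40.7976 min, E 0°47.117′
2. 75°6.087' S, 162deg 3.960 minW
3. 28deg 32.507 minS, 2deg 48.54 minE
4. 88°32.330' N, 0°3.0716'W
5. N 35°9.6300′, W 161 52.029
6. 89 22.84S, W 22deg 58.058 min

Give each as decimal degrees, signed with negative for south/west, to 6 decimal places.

Point 1:
  Latitude: 89 + 40.7976/60 = 89.6799600
  hemisphere S, so the sign is −
  Lon: 0 + 47.117/60 = 0.7852833
  E → positive
Point 2:
  Lat: 6.087′ = 0.101450°; total 75.1014500
  hemisphere S, so the sign is −
  Lon: 162 + 3.96/60 = 162.0660000
  hemisphere W, so the sign is −
Point 3:
  φ: 32.507′ = 0.541783°; total 28.5417833
  S → negative
  Lon: 2 + 48.54/60 = 2.8090000
  E ⇒ keep positive
Point 4:
  φ: 88 + 32.33/60 = 88.5388333
  N ⇒ keep positive
  λ: 3.0716′ = 0.051193°; total 0.0511933
  hemisphere W, so the sign is −
Point 5:
  φ: 9.63′ = 0.160500°; total 35.1605000
  N ⇒ keep positive
  Lon: 161 + 52.029/60 = 161.8671500
  W ⇒ negate
Point 6:
  φ: 22.84′ = 0.380667°; total 89.3806667
  S → negative
  Lon: 22 + 58.058/60 = 22.9676333
  W → negative

1. -89.679960, 0.785283
2. -75.101450, -162.066000
3. -28.541783, 2.809000
4. 88.538833, -0.051193
5. 35.160500, -161.867150
6. -89.380667, -22.967633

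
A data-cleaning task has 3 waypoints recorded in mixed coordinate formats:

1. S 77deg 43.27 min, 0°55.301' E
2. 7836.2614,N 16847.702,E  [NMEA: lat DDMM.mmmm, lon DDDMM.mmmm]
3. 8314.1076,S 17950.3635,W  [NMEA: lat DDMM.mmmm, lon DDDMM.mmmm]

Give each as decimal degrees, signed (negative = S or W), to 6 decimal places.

1. -77.721167, 0.921683
2. 78.604357, 168.795033
3. -83.235127, -179.839392

Point 1:
  Latitude: 77 + 43.27/60 = 77.7211667
  S ⇒ negate
  Lon: 55.301′ = 0.921683°; total 0.9216833
  E → positive
Point 2:
  Latitude: split at 2 digits → 78° and 36.2614′; 78 + 36.2614/60 = 78.6043567
  N → positive
  Lon: split at 3 digits → 168° and 47.702′; 168 + 47.702/60 = 168.7950333
  E → positive
Point 3:
  Latitude: split at 2 digits → 83° and 14.1076′; 83 + 14.1076/60 = 83.2351267
  S ⇒ negate
  Longitude: degrees = first 3 digits = 179, minutes = 50.3635; 179 + 50.3635/60 = 179.8393917
  W → negative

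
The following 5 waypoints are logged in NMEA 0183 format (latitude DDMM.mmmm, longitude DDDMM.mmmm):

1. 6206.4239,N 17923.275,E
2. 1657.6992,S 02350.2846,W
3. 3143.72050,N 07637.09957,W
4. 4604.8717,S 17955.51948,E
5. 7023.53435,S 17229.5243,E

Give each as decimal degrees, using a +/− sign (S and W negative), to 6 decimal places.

Point 1:
  Lat: degrees = first 2 digits = 62, minutes = 6.4239; 62 + 6.4239/60 = 62.1070650
  N → positive
  Lon: split at 3 digits → 179° and 23.275′; 179 + 23.275/60 = 179.3879167
  E ⇒ keep positive
Point 2:
  Lat: split at 2 digits → 16° and 57.6992′; 16 + 57.6992/60 = 16.9616533
  S ⇒ negate
  Lon: split at 3 digits → 023° and 50.2846′; 23 + 50.2846/60 = 23.8380767
  hemisphere W, so the sign is −
Point 3:
  Lat: degrees = first 2 digits = 31, minutes = 43.7205; 31 + 43.7205/60 = 31.7286750
  N ⇒ keep positive
  Longitude: degrees = first 3 digits = 76, minutes = 37.09957; 76 + 37.09957/60 = 76.6183262
  hemisphere W, so the sign is −
Point 4:
  φ: split at 2 digits → 46° and 4.8717′; 46 + 4.8717/60 = 46.0811950
  S ⇒ negate
  λ: degrees = first 3 digits = 179, minutes = 55.51948; 179 + 55.51948/60 = 179.9253247
  E → positive
Point 5:
  Latitude: split at 2 digits → 70° and 23.53435′; 70 + 23.53435/60 = 70.3922392
  S ⇒ negate
  Lon: degrees = first 3 digits = 172, minutes = 29.5243; 172 + 29.5243/60 = 172.4920717
  E → positive

1. 62.107065, 179.387917
2. -16.961653, -23.838077
3. 31.728675, -76.618326
4. -46.081195, 179.925325
5. -70.392239, 172.492072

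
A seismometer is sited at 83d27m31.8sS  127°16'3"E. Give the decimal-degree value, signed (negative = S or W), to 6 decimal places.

-83.458833, 127.267500

φ: 83 + 27/60 + 31.8/3600 = 83.4588333
S ⇒ negate
Lon: 16′ + 3″ = 16.05000′; 127 + 16.05000/60 = 127.2675000
E ⇒ keep positive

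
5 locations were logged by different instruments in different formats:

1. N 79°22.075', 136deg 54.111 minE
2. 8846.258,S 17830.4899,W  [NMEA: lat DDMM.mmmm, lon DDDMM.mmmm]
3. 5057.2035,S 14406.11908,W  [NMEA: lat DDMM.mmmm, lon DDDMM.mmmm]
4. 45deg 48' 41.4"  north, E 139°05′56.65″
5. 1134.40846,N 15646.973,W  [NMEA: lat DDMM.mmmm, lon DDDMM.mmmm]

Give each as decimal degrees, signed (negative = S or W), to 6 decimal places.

1. 79.367917, 136.901850
2. -88.770967, -178.508165
3. -50.953392, -144.101985
4. 45.811500, 139.099069
5. 11.573474, -156.782883

Point 1:
  Latitude: 22.075′ = 0.367917°; total 79.3679167
  N ⇒ keep positive
  λ: 54.111′ = 0.901850°; total 136.9018500
  E → positive
Point 2:
  φ: degrees = first 2 digits = 88, minutes = 46.258; 88 + 46.258/60 = 88.7709667
  S → negative
  λ: degrees = first 3 digits = 178, minutes = 30.4899; 178 + 30.4899/60 = 178.5081650
  hemisphere W, so the sign is −
Point 3:
  φ: split at 2 digits → 50° and 57.2035′; 50 + 57.2035/60 = 50.9533917
  S ⇒ negate
  Lon: split at 3 digits → 144° and 6.11908′; 144 + 6.11908/60 = 144.1019847
  W ⇒ negate
Point 4:
  Latitude: 45 + 48/60 + 41.4/3600 = 45.8115000
  N → positive
  λ: 139 + 5/60 + 56.65/3600 = 139.0990694
  E ⇒ keep positive
Point 5:
  φ: degrees = first 2 digits = 11, minutes = 34.40846; 11 + 34.40846/60 = 11.5734743
  N ⇒ keep positive
  λ: degrees = first 3 digits = 156, minutes = 46.973; 156 + 46.973/60 = 156.7828833
  W ⇒ negate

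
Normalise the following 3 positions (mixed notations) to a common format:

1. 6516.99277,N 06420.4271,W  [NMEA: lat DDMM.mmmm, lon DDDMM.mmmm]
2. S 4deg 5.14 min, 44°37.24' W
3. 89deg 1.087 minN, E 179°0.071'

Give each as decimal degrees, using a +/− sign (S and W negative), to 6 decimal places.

1. 65.283213, -64.340452
2. -4.085667, -44.620667
3. 89.018117, 179.001183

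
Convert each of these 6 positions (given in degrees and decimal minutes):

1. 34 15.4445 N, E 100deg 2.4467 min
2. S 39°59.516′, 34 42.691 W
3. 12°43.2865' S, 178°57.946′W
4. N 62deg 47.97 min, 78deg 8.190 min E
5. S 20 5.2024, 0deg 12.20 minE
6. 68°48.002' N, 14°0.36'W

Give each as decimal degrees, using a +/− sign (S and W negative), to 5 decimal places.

Point 1:
  Lat: 34 + 15.4445/60 = 34.257408
  N ⇒ keep positive
  λ: 2.4467′ = 0.040778°; total 100.040778
  E ⇒ keep positive
Point 2:
  Lat: 39 + 59.516/60 = 39.991933
  hemisphere S, so the sign is −
  λ: 42.691′ = 0.711517°; total 34.711517
  hemisphere W, so the sign is −
Point 3:
  φ: 12 + 43.2865/60 = 12.721442
  S ⇒ negate
  Lon: 57.946′ = 0.965767°; total 178.965767
  W → negative
Point 4:
  φ: 47.97′ = 0.799500°; total 62.799500
  N ⇒ keep positive
  Lon: 78 + 8.19/60 = 78.136500
  E → positive
Point 5:
  Latitude: 20 + 5.2024/60 = 20.086707
  S ⇒ negate
  Longitude: 0 + 12.2/60 = 0.203333
  E ⇒ keep positive
Point 6:
  φ: 48.002′ = 0.800033°; total 68.800033
  N ⇒ keep positive
  Longitude: 14 + 0.36/60 = 14.006000
  W ⇒ negate

1. 34.25741, 100.04078
2. -39.99193, -34.71152
3. -12.72144, -178.96577
4. 62.79950, 78.13650
5. -20.08671, 0.20333
6. 68.80003, -14.00600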